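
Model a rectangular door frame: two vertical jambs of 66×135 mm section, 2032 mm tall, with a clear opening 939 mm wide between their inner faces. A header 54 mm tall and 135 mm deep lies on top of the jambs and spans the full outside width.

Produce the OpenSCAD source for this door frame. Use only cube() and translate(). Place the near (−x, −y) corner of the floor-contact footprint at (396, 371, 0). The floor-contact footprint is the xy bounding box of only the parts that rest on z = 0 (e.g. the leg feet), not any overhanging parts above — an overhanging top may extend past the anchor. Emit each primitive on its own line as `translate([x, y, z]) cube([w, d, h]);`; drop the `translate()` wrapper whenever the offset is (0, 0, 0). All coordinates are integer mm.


translate([396, 371, 0]) cube([66, 135, 2032]);
translate([1401, 371, 0]) cube([66, 135, 2032]);
translate([396, 371, 2032]) cube([1071, 135, 54]);


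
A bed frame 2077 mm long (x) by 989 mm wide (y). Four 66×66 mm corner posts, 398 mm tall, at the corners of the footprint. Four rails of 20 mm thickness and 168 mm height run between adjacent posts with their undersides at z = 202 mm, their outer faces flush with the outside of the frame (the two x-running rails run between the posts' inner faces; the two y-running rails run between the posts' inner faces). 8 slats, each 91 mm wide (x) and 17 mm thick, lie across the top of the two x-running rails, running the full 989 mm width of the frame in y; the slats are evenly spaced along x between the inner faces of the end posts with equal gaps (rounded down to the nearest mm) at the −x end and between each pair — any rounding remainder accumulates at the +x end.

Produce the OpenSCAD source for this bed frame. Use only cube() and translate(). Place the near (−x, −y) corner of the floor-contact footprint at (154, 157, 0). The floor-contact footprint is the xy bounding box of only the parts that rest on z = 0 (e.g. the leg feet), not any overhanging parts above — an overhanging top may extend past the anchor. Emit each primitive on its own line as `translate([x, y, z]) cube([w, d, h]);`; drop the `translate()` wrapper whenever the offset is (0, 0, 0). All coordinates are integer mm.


translate([154, 157, 0]) cube([66, 66, 398]);
translate([154, 1080, 0]) cube([66, 66, 398]);
translate([2165, 157, 0]) cube([66, 66, 398]);
translate([2165, 1080, 0]) cube([66, 66, 398]);
translate([220, 157, 202]) cube([1945, 20, 168]);
translate([220, 1126, 202]) cube([1945, 20, 168]);
translate([154, 223, 202]) cube([20, 857, 168]);
translate([2211, 223, 202]) cube([20, 857, 168]);
translate([355, 157, 370]) cube([91, 989, 17]);
translate([581, 157, 370]) cube([91, 989, 17]);
translate([807, 157, 370]) cube([91, 989, 17]);
translate([1033, 157, 370]) cube([91, 989, 17]);
translate([1259, 157, 370]) cube([91, 989, 17]);
translate([1485, 157, 370]) cube([91, 989, 17]);
translate([1711, 157, 370]) cube([91, 989, 17]);
translate([1937, 157, 370]) cube([91, 989, 17]);


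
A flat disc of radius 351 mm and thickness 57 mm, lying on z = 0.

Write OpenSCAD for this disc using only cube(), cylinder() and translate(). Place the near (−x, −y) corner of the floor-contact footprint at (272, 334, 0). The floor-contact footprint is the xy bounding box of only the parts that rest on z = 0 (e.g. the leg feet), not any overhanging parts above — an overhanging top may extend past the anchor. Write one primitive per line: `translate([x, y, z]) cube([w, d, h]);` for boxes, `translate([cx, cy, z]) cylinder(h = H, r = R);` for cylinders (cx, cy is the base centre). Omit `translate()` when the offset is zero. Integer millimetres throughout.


translate([623, 685, 0]) cylinder(h = 57, r = 351);


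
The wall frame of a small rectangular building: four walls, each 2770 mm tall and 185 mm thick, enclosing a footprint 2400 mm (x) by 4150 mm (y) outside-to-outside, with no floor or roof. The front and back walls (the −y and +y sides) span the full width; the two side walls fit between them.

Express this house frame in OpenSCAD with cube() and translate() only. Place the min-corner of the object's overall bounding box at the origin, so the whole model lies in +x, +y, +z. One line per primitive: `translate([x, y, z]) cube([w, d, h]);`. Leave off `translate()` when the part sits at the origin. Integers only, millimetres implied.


cube([2400, 185, 2770]);
translate([0, 3965, 0]) cube([2400, 185, 2770]);
translate([0, 185, 0]) cube([185, 3780, 2770]);
translate([2215, 185, 0]) cube([185, 3780, 2770]);


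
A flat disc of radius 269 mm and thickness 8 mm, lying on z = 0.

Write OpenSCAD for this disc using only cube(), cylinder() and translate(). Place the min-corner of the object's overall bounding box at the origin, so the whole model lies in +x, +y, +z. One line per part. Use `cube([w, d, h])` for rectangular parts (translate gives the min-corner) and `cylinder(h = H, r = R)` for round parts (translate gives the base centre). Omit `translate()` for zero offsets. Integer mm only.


translate([269, 269, 0]) cylinder(h = 8, r = 269);


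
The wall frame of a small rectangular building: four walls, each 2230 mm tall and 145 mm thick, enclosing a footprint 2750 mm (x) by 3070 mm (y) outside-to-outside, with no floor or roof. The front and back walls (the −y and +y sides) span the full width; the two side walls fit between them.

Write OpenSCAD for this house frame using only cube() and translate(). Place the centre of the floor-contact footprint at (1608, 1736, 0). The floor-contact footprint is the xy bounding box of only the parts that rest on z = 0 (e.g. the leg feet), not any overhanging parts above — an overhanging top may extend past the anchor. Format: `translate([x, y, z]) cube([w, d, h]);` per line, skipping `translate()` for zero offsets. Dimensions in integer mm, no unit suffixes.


translate([233, 201, 0]) cube([2750, 145, 2230]);
translate([233, 3126, 0]) cube([2750, 145, 2230]);
translate([233, 346, 0]) cube([145, 2780, 2230]);
translate([2838, 346, 0]) cube([145, 2780, 2230]);


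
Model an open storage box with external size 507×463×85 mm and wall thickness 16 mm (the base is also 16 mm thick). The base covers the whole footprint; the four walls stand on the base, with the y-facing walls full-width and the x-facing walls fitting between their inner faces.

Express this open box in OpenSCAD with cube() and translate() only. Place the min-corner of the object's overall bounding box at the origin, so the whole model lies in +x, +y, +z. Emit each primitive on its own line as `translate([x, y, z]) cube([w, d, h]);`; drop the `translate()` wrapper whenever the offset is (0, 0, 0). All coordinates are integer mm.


cube([507, 463, 16]);
translate([0, 0, 16]) cube([507, 16, 69]);
translate([0, 447, 16]) cube([507, 16, 69]);
translate([0, 16, 16]) cube([16, 431, 69]);
translate([491, 16, 16]) cube([16, 431, 69]);


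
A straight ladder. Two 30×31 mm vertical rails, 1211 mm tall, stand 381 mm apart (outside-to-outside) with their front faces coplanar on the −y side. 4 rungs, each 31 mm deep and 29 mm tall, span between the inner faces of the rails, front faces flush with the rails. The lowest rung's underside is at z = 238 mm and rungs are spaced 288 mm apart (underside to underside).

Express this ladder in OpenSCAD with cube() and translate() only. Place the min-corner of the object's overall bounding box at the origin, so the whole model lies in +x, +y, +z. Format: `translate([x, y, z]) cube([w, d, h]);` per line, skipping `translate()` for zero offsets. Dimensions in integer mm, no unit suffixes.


// rung span = 381 - 2*30 = 321
// rung[k] z = 238 + k*288
cube([30, 31, 1211]);
translate([351, 0, 0]) cube([30, 31, 1211]);
translate([30, 0, 238]) cube([321, 31, 29]);
translate([30, 0, 526]) cube([321, 31, 29]);
translate([30, 0, 814]) cube([321, 31, 29]);
translate([30, 0, 1102]) cube([321, 31, 29]);


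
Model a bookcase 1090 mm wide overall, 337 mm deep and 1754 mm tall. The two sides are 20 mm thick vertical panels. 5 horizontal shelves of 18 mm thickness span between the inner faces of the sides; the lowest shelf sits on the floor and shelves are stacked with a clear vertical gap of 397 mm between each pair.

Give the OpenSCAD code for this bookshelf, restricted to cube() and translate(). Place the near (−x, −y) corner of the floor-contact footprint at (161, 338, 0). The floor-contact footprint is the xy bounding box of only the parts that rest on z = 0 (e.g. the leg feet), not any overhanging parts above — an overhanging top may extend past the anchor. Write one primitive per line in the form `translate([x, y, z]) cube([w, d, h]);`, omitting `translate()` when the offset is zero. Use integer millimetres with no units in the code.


translate([161, 338, 0]) cube([20, 337, 1754]);
translate([1231, 338, 0]) cube([20, 337, 1754]);
translate([181, 338, 0]) cube([1050, 337, 18]);
translate([181, 338, 415]) cube([1050, 337, 18]);
translate([181, 338, 830]) cube([1050, 337, 18]);
translate([181, 338, 1245]) cube([1050, 337, 18]);
translate([181, 338, 1660]) cube([1050, 337, 18]);


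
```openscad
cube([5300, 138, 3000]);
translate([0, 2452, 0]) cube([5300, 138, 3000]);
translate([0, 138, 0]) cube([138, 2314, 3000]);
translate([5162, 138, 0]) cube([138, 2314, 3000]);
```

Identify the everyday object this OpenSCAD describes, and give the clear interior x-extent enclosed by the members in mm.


A house (or room) frame. The interior width is 5024 mm.

Four 3000 mm walls enclosing a rectangle with no floor or roof — a room or house frame. Outside width is 5300 mm and wall thickness is 138 mm, so the interior width is 5300 − 2 × 138 = 5024 mm.


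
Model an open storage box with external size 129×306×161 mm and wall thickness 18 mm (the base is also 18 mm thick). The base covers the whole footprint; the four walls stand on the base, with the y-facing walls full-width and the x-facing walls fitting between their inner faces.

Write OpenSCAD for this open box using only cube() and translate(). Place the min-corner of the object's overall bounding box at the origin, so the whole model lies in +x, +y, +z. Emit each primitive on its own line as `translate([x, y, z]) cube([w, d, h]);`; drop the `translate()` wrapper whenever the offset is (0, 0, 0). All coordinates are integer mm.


cube([129, 306, 18]);
translate([0, 0, 18]) cube([129, 18, 143]);
translate([0, 288, 18]) cube([129, 18, 143]);
translate([0, 18, 18]) cube([18, 270, 143]);
translate([111, 18, 18]) cube([18, 270, 143]);


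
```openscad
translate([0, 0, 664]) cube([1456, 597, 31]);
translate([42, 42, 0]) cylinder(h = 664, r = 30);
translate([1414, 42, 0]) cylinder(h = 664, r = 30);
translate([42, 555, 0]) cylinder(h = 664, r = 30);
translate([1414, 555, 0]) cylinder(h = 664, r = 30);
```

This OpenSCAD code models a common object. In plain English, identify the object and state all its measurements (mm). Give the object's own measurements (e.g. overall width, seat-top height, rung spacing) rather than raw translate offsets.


A rectangular dining table. The top is 1456×597×31 mm with its upper surface at z = 695 mm. It stands on four round legs of 60 mm diameter, each leg's bounding box inset 12 mm from the nearest pair of top edges, running from the floor to the underside of the top.


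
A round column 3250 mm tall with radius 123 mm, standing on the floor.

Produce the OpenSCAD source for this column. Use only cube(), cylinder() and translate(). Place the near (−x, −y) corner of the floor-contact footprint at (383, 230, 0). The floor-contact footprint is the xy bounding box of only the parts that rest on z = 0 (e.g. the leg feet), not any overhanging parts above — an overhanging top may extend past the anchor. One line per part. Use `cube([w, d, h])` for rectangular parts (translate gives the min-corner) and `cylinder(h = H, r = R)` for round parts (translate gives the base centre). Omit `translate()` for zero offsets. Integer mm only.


translate([506, 353, 0]) cylinder(h = 3250, r = 123);


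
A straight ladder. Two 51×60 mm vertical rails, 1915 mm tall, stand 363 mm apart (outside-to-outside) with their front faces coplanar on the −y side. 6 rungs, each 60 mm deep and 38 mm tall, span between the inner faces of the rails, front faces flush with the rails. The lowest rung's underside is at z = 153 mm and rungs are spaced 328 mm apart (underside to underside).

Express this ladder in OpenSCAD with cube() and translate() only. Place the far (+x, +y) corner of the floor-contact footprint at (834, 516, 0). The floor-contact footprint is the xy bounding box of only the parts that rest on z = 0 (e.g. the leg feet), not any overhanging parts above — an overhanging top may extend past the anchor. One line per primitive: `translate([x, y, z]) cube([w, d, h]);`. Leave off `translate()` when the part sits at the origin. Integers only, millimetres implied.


// rung span = 363 - 2*51 = 261
// rung[k] z = 153 + k*328
translate([471, 456, 0]) cube([51, 60, 1915]);
translate([783, 456, 0]) cube([51, 60, 1915]);
translate([522, 456, 153]) cube([261, 60, 38]);
translate([522, 456, 481]) cube([261, 60, 38]);
translate([522, 456, 809]) cube([261, 60, 38]);
translate([522, 456, 1137]) cube([261, 60, 38]);
translate([522, 456, 1465]) cube([261, 60, 38]);
translate([522, 456, 1793]) cube([261, 60, 38]);


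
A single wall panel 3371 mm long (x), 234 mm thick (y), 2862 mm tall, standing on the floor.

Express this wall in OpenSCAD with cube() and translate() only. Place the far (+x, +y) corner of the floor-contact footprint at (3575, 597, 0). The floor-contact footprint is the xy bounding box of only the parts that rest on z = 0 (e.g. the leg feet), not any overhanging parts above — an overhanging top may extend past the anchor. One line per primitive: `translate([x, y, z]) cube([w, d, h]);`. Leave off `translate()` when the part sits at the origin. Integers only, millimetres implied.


translate([204, 363, 0]) cube([3371, 234, 2862]);


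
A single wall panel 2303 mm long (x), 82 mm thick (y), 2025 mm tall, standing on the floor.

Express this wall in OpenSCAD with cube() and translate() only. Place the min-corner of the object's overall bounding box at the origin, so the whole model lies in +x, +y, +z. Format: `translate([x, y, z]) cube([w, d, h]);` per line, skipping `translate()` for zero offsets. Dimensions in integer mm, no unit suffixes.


cube([2303, 82, 2025]);


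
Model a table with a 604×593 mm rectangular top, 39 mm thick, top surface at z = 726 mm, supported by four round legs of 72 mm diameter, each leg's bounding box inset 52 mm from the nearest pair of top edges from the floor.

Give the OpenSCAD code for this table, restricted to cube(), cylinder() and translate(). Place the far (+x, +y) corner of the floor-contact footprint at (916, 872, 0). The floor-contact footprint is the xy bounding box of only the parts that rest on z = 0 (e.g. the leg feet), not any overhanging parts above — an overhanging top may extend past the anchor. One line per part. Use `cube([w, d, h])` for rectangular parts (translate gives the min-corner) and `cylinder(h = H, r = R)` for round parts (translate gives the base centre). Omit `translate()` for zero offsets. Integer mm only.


translate([364, 331, 687]) cube([604, 593, 39]);
translate([452, 419, 0]) cylinder(h = 687, r = 36);
translate([880, 419, 0]) cylinder(h = 687, r = 36);
translate([452, 836, 0]) cylinder(h = 687, r = 36);
translate([880, 836, 0]) cylinder(h = 687, r = 36);


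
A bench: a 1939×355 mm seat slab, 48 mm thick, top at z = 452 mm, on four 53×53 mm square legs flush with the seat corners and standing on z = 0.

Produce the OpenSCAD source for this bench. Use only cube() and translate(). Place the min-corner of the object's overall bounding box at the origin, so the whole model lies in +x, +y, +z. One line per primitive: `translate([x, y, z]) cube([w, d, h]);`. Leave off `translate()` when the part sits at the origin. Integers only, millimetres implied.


translate([0, 0, 404]) cube([1939, 355, 48]);
cube([53, 53, 404]);
translate([0, 302, 0]) cube([53, 53, 404]);
translate([1886, 0, 0]) cube([53, 53, 404]);
translate([1886, 302, 0]) cube([53, 53, 404]);


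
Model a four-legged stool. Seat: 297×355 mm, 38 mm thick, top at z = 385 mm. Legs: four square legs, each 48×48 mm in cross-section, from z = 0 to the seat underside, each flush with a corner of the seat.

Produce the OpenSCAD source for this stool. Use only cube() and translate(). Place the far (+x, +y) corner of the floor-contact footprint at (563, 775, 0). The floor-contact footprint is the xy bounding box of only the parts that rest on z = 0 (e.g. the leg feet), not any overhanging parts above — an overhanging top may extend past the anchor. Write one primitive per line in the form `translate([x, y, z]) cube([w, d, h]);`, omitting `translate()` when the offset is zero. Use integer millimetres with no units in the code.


// leg_h = 385 - 38 = 347
translate([266, 420, 347]) cube([297, 355, 38]);
translate([266, 420, 0]) cube([48, 48, 347]);
translate([515, 420, 0]) cube([48, 48, 347]);
translate([266, 727, 0]) cube([48, 48, 347]);
translate([515, 727, 0]) cube([48, 48, 347]);


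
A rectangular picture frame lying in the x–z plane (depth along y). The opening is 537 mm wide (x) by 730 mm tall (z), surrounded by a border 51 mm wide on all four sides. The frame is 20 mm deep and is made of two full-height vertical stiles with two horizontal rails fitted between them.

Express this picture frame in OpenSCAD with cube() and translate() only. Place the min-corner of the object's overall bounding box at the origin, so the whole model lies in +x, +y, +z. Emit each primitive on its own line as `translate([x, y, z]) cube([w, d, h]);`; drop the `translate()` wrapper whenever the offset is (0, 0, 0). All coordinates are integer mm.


cube([51, 20, 832]);
translate([588, 0, 0]) cube([51, 20, 832]);
translate([51, 0, 0]) cube([537, 20, 51]);
translate([51, 0, 781]) cube([537, 20, 51]);


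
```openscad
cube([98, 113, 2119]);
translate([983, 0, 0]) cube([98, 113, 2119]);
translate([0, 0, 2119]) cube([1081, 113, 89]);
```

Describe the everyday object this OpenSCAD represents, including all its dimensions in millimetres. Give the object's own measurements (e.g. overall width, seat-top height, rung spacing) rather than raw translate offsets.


A door frame. The clear opening is 885 mm wide and 2119 mm high. Two 98 mm wide jambs, 113 mm deep, stand either side of the opening from the floor to the top of the opening. A 89 mm thick head sits across the top of both jambs, spanning the full outside width of the frame.


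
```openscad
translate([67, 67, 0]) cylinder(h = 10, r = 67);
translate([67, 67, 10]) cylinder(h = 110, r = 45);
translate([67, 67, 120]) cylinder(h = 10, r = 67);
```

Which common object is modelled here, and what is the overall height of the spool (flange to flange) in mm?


A spool. The overall height is 130 mm.

Three coaxial cylinders, large–small–large — a spool. Two 10 mm flanges and a 110 mm core give 10 + 110 + 10 = 130 mm.


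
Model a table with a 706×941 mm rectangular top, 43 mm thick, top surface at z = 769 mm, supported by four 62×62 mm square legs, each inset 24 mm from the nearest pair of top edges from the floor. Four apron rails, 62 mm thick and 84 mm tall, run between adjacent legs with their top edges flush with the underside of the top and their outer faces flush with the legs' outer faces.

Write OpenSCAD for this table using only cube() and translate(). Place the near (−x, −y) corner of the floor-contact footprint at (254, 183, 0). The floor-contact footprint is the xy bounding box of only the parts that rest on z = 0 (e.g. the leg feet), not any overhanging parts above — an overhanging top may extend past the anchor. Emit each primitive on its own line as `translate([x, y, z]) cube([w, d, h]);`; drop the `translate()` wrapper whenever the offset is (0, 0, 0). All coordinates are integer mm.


translate([230, 159, 726]) cube([706, 941, 43]);
translate([254, 183, 0]) cube([62, 62, 726]);
translate([850, 183, 0]) cube([62, 62, 726]);
translate([254, 1014, 0]) cube([62, 62, 726]);
translate([850, 1014, 0]) cube([62, 62, 726]);
translate([316, 183, 642]) cube([534, 62, 84]);
translate([316, 1014, 642]) cube([534, 62, 84]);
translate([254, 245, 642]) cube([62, 769, 84]);
translate([850, 245, 642]) cube([62, 769, 84]);


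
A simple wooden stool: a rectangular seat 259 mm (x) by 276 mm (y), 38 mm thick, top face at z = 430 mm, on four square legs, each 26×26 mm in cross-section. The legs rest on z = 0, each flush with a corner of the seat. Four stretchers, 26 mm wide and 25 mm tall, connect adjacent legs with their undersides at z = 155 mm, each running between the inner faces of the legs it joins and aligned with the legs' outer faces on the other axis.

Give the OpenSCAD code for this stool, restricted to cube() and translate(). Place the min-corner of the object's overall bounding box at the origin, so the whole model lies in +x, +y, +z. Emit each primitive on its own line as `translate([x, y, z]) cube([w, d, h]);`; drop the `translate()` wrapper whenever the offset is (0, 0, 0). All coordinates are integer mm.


translate([0, 0, 392]) cube([259, 276, 38]);
cube([26, 26, 392]);
translate([233, 0, 0]) cube([26, 26, 392]);
translate([0, 250, 0]) cube([26, 26, 392]);
translate([233, 250, 0]) cube([26, 26, 392]);
translate([26, 0, 155]) cube([207, 26, 25]);
translate([26, 250, 155]) cube([207, 26, 25]);
translate([0, 26, 155]) cube([26, 224, 25]);
translate([233, 26, 155]) cube([26, 224, 25]);


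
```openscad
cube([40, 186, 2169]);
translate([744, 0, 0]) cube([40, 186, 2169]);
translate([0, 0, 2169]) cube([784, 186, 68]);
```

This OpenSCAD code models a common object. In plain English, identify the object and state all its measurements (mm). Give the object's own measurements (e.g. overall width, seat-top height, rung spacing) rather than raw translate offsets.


A door frame. The clear opening is 704 mm wide and 2169 mm high. Two 40 mm wide jambs, 186 mm deep, stand either side of the opening from the floor to the top of the opening. A 68 mm thick head sits across the top of both jambs, spanning the full outside width of the frame.


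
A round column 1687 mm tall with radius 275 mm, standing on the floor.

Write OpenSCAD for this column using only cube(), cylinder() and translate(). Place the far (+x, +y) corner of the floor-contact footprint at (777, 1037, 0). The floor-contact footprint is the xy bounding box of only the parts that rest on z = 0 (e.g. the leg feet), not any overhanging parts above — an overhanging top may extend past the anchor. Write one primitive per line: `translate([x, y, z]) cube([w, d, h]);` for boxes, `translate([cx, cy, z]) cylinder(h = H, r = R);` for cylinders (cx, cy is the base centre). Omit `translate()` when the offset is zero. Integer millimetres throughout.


translate([502, 762, 0]) cylinder(h = 1687, r = 275);


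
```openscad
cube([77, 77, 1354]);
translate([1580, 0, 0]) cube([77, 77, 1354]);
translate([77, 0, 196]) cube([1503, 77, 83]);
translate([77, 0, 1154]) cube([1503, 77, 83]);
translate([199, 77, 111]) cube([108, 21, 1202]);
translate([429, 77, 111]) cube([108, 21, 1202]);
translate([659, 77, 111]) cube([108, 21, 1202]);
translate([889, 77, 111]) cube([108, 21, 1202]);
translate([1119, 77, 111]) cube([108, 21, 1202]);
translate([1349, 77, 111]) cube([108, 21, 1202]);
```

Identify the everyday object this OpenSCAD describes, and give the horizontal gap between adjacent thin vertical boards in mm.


A fence section. The picket gap is 122 mm.

Two posts, two rails, 6 pickets — a fence section. Span 1503 mm holds 6 pickets of 108 mm with 7 equal gaps: ⌊(1503 − 6·108) / 7⌋ = 122 mm.


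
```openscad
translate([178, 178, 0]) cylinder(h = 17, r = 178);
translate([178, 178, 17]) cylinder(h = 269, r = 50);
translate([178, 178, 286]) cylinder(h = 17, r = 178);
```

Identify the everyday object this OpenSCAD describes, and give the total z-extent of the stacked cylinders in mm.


A spool. The overall height is 303 mm.

Three coaxial cylinders, large–small–large — a spool. Two 17 mm flanges and a 269 mm core give 17 + 269 + 17 = 303 mm.


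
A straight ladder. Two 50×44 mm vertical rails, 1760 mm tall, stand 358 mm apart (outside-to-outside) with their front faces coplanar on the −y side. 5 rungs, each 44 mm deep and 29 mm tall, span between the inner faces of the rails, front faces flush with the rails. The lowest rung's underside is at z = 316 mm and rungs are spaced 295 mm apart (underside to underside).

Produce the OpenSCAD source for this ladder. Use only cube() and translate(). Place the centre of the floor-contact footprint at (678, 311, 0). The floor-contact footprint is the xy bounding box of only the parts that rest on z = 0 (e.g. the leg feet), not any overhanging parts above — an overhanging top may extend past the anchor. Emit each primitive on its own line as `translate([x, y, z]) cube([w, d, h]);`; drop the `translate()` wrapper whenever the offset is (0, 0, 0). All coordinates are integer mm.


// rung span = 358 - 2*50 = 258
// rung[k] z = 316 + k*295
translate([499, 289, 0]) cube([50, 44, 1760]);
translate([807, 289, 0]) cube([50, 44, 1760]);
translate([549, 289, 316]) cube([258, 44, 29]);
translate([549, 289, 611]) cube([258, 44, 29]);
translate([549, 289, 906]) cube([258, 44, 29]);
translate([549, 289, 1201]) cube([258, 44, 29]);
translate([549, 289, 1496]) cube([258, 44, 29]);


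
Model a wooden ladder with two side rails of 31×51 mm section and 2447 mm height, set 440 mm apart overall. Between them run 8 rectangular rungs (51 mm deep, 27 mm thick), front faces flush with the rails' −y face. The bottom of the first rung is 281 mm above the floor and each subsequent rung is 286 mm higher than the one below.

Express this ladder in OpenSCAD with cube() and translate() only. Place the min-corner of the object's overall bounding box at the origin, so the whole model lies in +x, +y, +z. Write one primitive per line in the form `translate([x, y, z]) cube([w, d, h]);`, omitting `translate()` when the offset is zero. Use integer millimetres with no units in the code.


cube([31, 51, 2447]);
translate([409, 0, 0]) cube([31, 51, 2447]);
translate([31, 0, 281]) cube([378, 51, 27]);
translate([31, 0, 567]) cube([378, 51, 27]);
translate([31, 0, 853]) cube([378, 51, 27]);
translate([31, 0, 1139]) cube([378, 51, 27]);
translate([31, 0, 1425]) cube([378, 51, 27]);
translate([31, 0, 1711]) cube([378, 51, 27]);
translate([31, 0, 1997]) cube([378, 51, 27]);
translate([31, 0, 2283]) cube([378, 51, 27]);


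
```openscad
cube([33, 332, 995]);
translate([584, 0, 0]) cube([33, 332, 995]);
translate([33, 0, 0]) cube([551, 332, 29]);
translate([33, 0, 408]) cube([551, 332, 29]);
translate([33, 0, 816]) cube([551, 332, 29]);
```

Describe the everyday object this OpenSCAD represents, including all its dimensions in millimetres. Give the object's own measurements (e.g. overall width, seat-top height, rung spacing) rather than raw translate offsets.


An open bookshelf. Two side panels, each 33 mm thick, 332 mm deep and 995 mm tall, stand 617 mm apart (outside-to-outside). Between them sit 3 shelves, each 29 mm thick and 332 mm deep, spanning the full gap between the sides. The bottom shelf rests on the floor (its underside at z = 0) and the clear gap between one shelf's top and the next shelf's underside is 379 mm.


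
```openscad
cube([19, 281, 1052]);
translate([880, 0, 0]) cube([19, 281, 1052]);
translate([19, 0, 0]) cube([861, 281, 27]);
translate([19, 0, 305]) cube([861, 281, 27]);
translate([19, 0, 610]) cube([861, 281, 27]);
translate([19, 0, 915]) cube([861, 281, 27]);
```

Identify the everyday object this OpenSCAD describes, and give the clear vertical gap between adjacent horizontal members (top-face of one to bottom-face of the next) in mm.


A bookshelf. The clear shelf gap is 278 mm.

Two tall side panels with 4 horizontal boards between them — a bookshelf. The first two shelf undersides are at z = 0 and z = 305; with shelf thickness 27, the clear gap is 305 − 0 − 27 = 278 mm.


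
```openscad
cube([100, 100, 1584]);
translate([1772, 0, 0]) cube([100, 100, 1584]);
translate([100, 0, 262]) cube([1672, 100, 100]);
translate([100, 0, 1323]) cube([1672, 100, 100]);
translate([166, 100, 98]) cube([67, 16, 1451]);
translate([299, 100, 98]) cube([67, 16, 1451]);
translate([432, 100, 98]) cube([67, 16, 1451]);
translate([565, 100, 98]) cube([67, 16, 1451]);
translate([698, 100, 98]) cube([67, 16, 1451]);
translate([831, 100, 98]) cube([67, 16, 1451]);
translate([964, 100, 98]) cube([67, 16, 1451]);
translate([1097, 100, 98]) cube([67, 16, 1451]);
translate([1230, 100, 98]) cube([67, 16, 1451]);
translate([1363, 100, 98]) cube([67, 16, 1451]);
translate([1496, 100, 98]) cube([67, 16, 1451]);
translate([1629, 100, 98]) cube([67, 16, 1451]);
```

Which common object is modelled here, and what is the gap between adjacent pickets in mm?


A fence section. The picket gap is 66 mm.

Two posts, two rails, 12 pickets — a fence section. Span 1672 mm holds 12 pickets of 67 mm with 13 equal gaps: ⌊(1672 − 12·67) / 13⌋ = 66 mm.


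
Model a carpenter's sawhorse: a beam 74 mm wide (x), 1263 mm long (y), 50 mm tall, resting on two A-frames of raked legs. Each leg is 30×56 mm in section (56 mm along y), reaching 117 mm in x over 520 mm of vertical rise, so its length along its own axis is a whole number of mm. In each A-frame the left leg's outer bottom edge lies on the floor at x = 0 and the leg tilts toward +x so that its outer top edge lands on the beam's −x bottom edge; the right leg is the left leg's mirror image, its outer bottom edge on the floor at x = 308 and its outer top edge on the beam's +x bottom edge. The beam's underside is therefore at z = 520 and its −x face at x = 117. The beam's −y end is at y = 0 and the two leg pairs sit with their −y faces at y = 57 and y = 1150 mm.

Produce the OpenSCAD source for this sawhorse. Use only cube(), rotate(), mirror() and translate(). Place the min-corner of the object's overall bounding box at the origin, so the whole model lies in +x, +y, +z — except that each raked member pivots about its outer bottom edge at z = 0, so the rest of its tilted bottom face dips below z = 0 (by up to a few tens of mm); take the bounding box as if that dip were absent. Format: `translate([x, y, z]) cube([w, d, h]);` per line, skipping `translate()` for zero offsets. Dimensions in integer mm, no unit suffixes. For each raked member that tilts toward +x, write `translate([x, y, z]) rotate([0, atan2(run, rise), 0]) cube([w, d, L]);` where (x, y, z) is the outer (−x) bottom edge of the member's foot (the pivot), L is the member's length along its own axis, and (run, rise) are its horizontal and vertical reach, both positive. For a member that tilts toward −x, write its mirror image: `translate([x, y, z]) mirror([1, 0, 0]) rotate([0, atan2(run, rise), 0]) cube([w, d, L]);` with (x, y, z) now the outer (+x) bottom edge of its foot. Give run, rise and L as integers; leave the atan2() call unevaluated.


translate([117, 0, 520]) cube([74, 1263, 50]);
translate([0, 57, 0]) rotate([0, atan2(117, 520), 0]) cube([30, 56, 533]);
translate([308, 57, 0]) mirror([1, 0, 0]) rotate([0, atan2(117, 520), 0]) cube([30, 56, 533]);
translate([0, 1150, 0]) rotate([0, atan2(117, 520), 0]) cube([30, 56, 533]);
translate([308, 1150, 0]) mirror([1, 0, 0]) rotate([0, atan2(117, 520), 0]) cube([30, 56, 533]);


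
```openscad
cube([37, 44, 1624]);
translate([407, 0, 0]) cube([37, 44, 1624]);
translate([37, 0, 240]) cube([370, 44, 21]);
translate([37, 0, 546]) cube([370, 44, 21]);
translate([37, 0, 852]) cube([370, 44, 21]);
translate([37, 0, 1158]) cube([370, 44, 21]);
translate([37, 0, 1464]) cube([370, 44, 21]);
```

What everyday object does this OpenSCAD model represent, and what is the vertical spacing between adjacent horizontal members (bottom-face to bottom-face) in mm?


A ladder. The rung spacing is 306 mm.

Two tall 37×44 posts with 5 short bars between them — a ladder. Adjacent rungs sit at z = 240 and z = 546, so the spacing is 546 − 240 = 306 mm.


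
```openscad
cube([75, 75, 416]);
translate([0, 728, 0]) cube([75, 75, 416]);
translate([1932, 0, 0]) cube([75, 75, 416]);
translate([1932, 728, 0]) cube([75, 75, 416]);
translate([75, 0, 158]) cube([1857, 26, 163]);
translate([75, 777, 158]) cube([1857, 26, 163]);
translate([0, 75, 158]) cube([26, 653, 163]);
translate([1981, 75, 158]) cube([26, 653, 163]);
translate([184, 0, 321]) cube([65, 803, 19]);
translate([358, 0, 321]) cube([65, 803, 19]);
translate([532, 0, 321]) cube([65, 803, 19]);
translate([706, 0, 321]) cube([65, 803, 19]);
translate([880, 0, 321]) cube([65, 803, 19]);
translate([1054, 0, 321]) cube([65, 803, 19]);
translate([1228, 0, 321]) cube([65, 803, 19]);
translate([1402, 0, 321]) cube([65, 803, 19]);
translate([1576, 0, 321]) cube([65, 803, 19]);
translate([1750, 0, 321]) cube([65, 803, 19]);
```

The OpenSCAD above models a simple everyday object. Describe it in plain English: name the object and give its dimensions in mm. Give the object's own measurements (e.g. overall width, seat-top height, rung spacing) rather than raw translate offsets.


A bed frame 2007 mm long (x) by 803 mm wide (y). Four 75×75 mm corner posts, 416 mm tall, at the corners of the footprint. Four rails of 26 mm thickness and 163 mm height run between adjacent posts with their undersides at z = 158 mm, their outer faces flush with the outside of the frame (the two x-running rails run between the posts' inner faces; the two y-running rails run between the posts' inner faces). 10 slats, each 65 mm wide (x) and 19 mm thick, lie across the top of the two x-running rails, running the full 803 mm width of the frame in y; along x they sit between the end posts with a 109 mm gap after the −x posts and between neighbouring slats, leaving 117 mm before the +x posts.


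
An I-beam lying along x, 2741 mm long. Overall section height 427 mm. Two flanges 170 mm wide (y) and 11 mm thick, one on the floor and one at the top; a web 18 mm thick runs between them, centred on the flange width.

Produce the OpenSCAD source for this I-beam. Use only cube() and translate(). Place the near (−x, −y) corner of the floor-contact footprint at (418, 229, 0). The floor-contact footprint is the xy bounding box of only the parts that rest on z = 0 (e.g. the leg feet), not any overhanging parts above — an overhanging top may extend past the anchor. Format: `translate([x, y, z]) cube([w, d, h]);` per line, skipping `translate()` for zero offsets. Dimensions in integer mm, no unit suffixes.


translate([418, 229, 0]) cube([2741, 170, 11]);
translate([418, 305, 11]) cube([2741, 18, 405]);
translate([418, 229, 416]) cube([2741, 170, 11]);


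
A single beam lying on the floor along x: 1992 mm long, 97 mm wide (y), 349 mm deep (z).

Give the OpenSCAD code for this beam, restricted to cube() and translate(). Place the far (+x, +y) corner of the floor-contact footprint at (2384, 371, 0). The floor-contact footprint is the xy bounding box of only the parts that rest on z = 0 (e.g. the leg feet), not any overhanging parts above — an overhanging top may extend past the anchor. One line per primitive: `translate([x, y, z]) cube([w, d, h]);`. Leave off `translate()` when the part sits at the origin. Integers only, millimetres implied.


translate([392, 274, 0]) cube([1992, 97, 349]);


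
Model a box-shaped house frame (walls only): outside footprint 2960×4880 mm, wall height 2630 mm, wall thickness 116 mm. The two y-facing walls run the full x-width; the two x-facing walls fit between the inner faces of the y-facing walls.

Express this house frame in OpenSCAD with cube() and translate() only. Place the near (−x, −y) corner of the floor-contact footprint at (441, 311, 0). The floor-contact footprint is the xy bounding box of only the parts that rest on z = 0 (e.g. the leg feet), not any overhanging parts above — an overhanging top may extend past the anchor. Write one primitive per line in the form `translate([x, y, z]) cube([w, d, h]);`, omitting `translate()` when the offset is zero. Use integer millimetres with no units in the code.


translate([441, 311, 0]) cube([2960, 116, 2630]);
translate([441, 5075, 0]) cube([2960, 116, 2630]);
translate([441, 427, 0]) cube([116, 4648, 2630]);
translate([3285, 427, 0]) cube([116, 4648, 2630]);


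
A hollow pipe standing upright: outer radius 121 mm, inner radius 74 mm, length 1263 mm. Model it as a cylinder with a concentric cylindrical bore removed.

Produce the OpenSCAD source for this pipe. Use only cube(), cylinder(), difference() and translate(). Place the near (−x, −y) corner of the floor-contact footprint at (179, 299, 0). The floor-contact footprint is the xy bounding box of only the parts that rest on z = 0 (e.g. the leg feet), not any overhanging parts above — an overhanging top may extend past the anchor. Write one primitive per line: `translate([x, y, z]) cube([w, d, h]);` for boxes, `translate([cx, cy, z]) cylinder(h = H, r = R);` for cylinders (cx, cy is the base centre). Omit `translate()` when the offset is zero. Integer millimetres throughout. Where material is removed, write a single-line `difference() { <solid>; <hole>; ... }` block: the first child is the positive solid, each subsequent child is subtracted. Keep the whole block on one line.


difference() { translate([300, 420, 0]) cylinder(h = 1263, r = 121); translate([300, 420, 0]) cylinder(h = 1263, r = 74); }


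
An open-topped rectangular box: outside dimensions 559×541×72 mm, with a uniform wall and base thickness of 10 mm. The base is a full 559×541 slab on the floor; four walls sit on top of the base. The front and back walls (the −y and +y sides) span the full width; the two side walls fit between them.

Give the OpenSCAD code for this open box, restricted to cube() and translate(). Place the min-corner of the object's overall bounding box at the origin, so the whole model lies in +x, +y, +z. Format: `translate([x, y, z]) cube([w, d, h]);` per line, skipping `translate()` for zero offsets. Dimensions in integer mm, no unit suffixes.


cube([559, 541, 10]);
translate([0, 0, 10]) cube([559, 10, 62]);
translate([0, 531, 10]) cube([559, 10, 62]);
translate([0, 10, 10]) cube([10, 521, 62]);
translate([549, 10, 10]) cube([10, 521, 62]);


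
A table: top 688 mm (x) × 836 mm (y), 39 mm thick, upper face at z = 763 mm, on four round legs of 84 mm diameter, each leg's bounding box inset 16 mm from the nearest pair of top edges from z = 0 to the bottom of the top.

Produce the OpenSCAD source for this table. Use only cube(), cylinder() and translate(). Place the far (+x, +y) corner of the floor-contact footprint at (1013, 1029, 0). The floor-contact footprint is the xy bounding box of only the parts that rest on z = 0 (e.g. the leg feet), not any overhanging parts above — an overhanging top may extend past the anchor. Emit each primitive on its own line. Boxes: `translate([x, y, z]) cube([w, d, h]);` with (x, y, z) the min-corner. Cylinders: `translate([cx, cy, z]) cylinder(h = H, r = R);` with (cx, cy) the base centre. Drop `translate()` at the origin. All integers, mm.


// leg_h = 763 - 39 = 724
translate([341, 209, 724]) cube([688, 836, 39]);
translate([399, 267, 0]) cylinder(h = 724, r = 42);
translate([971, 267, 0]) cylinder(h = 724, r = 42);
translate([399, 987, 0]) cylinder(h = 724, r = 42);
translate([971, 987, 0]) cylinder(h = 724, r = 42);


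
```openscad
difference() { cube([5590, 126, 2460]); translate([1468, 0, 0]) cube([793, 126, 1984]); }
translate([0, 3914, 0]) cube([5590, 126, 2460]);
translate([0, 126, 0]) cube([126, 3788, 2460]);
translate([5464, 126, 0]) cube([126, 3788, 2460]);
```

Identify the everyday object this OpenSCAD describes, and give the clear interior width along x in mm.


A single room. The interior width is 5338 mm.

Four walls enclosing a rectangle with a door in the front wall — a room. Outside width 5590 minus two 126 mm walls gives 5338 mm.


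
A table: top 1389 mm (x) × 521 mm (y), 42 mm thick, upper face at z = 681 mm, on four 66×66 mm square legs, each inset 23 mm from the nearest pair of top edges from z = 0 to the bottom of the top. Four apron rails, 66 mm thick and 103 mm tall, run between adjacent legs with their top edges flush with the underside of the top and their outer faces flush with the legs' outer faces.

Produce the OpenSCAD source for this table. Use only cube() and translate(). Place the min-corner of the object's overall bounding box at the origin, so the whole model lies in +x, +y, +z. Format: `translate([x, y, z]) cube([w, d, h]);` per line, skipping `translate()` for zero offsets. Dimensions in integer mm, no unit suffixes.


translate([0, 0, 639]) cube([1389, 521, 42]);
translate([23, 23, 0]) cube([66, 66, 639]);
translate([1300, 23, 0]) cube([66, 66, 639]);
translate([23, 432, 0]) cube([66, 66, 639]);
translate([1300, 432, 0]) cube([66, 66, 639]);
translate([89, 23, 536]) cube([1211, 66, 103]);
translate([89, 432, 536]) cube([1211, 66, 103]);
translate([23, 89, 536]) cube([66, 343, 103]);
translate([1300, 89, 536]) cube([66, 343, 103]);
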